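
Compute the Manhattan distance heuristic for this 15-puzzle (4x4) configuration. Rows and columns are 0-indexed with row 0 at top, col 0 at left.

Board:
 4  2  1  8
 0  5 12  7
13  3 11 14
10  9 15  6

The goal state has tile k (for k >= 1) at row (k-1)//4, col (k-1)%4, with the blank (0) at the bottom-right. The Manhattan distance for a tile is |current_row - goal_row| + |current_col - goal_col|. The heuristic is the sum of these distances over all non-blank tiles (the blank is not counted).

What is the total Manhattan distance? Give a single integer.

Answer: 25

Derivation:
Tile 4: (0,0)->(0,3) = 3
Tile 2: (0,1)->(0,1) = 0
Tile 1: (0,2)->(0,0) = 2
Tile 8: (0,3)->(1,3) = 1
Tile 5: (1,1)->(1,0) = 1
Tile 12: (1,2)->(2,3) = 2
Tile 7: (1,3)->(1,2) = 1
Tile 13: (2,0)->(3,0) = 1
Tile 3: (2,1)->(0,2) = 3
Tile 11: (2,2)->(2,2) = 0
Tile 14: (2,3)->(3,1) = 3
Tile 10: (3,0)->(2,1) = 2
Tile 9: (3,1)->(2,0) = 2
Tile 15: (3,2)->(3,2) = 0
Tile 6: (3,3)->(1,1) = 4
Sum: 3 + 0 + 2 + 1 + 1 + 2 + 1 + 1 + 3 + 0 + 3 + 2 + 2 + 0 + 4 = 25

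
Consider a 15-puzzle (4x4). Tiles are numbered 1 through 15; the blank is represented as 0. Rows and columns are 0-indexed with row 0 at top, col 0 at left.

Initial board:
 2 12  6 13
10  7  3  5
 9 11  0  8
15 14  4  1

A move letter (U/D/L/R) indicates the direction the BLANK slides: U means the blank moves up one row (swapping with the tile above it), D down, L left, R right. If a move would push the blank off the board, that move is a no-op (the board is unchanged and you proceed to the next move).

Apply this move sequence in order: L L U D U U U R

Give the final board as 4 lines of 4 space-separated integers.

After move 1 (L):
 2 12  6 13
10  7  3  5
 9  0 11  8
15 14  4  1

After move 2 (L):
 2 12  6 13
10  7  3  5
 0  9 11  8
15 14  4  1

After move 3 (U):
 2 12  6 13
 0  7  3  5
10  9 11  8
15 14  4  1

After move 4 (D):
 2 12  6 13
10  7  3  5
 0  9 11  8
15 14  4  1

After move 5 (U):
 2 12  6 13
 0  7  3  5
10  9 11  8
15 14  4  1

After move 6 (U):
 0 12  6 13
 2  7  3  5
10  9 11  8
15 14  4  1

After move 7 (U):
 0 12  6 13
 2  7  3  5
10  9 11  8
15 14  4  1

After move 8 (R):
12  0  6 13
 2  7  3  5
10  9 11  8
15 14  4  1

Answer: 12  0  6 13
 2  7  3  5
10  9 11  8
15 14  4  1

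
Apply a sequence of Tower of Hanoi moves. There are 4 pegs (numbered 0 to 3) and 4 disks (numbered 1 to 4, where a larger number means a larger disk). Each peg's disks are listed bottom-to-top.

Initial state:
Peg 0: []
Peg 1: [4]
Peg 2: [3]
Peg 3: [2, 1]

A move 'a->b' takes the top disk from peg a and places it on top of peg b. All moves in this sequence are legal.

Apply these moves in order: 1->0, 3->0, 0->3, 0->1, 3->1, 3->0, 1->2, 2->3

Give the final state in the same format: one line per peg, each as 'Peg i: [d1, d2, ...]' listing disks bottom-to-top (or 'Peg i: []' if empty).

After move 1 (1->0):
Peg 0: [4]
Peg 1: []
Peg 2: [3]
Peg 3: [2, 1]

After move 2 (3->0):
Peg 0: [4, 1]
Peg 1: []
Peg 2: [3]
Peg 3: [2]

After move 3 (0->3):
Peg 0: [4]
Peg 1: []
Peg 2: [3]
Peg 3: [2, 1]

After move 4 (0->1):
Peg 0: []
Peg 1: [4]
Peg 2: [3]
Peg 3: [2, 1]

After move 5 (3->1):
Peg 0: []
Peg 1: [4, 1]
Peg 2: [3]
Peg 3: [2]

After move 6 (3->0):
Peg 0: [2]
Peg 1: [4, 1]
Peg 2: [3]
Peg 3: []

After move 7 (1->2):
Peg 0: [2]
Peg 1: [4]
Peg 2: [3, 1]
Peg 3: []

After move 8 (2->3):
Peg 0: [2]
Peg 1: [4]
Peg 2: [3]
Peg 3: [1]

Answer: Peg 0: [2]
Peg 1: [4]
Peg 2: [3]
Peg 3: [1]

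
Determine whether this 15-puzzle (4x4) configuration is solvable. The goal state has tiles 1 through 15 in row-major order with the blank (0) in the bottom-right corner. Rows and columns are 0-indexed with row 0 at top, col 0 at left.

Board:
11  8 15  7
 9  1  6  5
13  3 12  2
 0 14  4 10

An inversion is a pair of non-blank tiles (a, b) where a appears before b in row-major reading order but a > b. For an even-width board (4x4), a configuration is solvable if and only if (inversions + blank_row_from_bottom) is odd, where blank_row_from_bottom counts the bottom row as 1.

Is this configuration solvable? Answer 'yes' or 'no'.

Inversions: 59
Blank is in row 3 (0-indexed from top), which is row 1 counting from the bottom (bottom = 1).
59 + 1 = 60, which is even, so the puzzle is not solvable.

Answer: no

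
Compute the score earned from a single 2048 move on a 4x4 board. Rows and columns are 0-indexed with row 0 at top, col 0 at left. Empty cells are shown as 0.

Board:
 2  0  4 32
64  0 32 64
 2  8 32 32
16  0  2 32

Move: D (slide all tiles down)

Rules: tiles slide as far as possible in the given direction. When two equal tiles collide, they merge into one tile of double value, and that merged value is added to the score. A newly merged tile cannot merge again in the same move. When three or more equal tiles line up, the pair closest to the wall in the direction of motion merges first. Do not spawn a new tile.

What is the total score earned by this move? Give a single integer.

Answer: 128

Derivation:
Slide down:
col 0: [2, 64, 2, 16] -> [2, 64, 2, 16]  score +0 (running 0)
col 1: [0, 0, 8, 0] -> [0, 0, 0, 8]  score +0 (running 0)
col 2: [4, 32, 32, 2] -> [0, 4, 64, 2]  score +64 (running 64)
col 3: [32, 64, 32, 32] -> [0, 32, 64, 64]  score +64 (running 128)
Board after move:
 2  0  0  0
64  0  4 32
 2  0 64 64
16  8  2 64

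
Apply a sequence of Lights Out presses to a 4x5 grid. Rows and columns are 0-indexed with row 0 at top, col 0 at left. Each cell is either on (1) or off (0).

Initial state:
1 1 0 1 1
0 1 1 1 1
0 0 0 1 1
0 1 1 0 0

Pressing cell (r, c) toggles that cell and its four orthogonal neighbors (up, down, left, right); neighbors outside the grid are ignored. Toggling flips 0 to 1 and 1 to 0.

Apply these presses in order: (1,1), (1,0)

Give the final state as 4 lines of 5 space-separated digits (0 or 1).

Answer: 0 0 0 1 1
0 1 0 1 1
1 1 0 1 1
0 1 1 0 0

Derivation:
After press 1 at (1,1):
1 0 0 1 1
1 0 0 1 1
0 1 0 1 1
0 1 1 0 0

After press 2 at (1,0):
0 0 0 1 1
0 1 0 1 1
1 1 0 1 1
0 1 1 0 0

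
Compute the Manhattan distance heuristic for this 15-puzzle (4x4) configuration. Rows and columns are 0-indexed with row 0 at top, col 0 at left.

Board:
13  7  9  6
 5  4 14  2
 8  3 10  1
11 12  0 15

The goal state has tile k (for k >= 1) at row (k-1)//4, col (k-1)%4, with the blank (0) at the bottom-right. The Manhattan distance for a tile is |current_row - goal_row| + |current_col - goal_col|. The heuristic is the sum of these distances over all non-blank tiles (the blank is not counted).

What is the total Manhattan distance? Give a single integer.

Tile 13: at (0,0), goal (3,0), distance |0-3|+|0-0| = 3
Tile 7: at (0,1), goal (1,2), distance |0-1|+|1-2| = 2
Tile 9: at (0,2), goal (2,0), distance |0-2|+|2-0| = 4
Tile 6: at (0,3), goal (1,1), distance |0-1|+|3-1| = 3
Tile 5: at (1,0), goal (1,0), distance |1-1|+|0-0| = 0
Tile 4: at (1,1), goal (0,3), distance |1-0|+|1-3| = 3
Tile 14: at (1,2), goal (3,1), distance |1-3|+|2-1| = 3
Tile 2: at (1,3), goal (0,1), distance |1-0|+|3-1| = 3
Tile 8: at (2,0), goal (1,3), distance |2-1|+|0-3| = 4
Tile 3: at (2,1), goal (0,2), distance |2-0|+|1-2| = 3
Tile 10: at (2,2), goal (2,1), distance |2-2|+|2-1| = 1
Tile 1: at (2,3), goal (0,0), distance |2-0|+|3-0| = 5
Tile 11: at (3,0), goal (2,2), distance |3-2|+|0-2| = 3
Tile 12: at (3,1), goal (2,3), distance |3-2|+|1-3| = 3
Tile 15: at (3,3), goal (3,2), distance |3-3|+|3-2| = 1
Sum: 3 + 2 + 4 + 3 + 0 + 3 + 3 + 3 + 4 + 3 + 1 + 5 + 3 + 3 + 1 = 41

Answer: 41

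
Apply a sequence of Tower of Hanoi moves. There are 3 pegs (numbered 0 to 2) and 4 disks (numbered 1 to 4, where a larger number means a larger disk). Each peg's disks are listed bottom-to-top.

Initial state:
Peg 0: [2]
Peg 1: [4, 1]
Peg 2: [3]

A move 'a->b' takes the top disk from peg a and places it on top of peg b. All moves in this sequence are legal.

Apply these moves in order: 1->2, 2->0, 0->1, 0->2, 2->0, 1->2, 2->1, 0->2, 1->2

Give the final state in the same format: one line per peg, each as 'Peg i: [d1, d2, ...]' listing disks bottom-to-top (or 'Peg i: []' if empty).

After move 1 (1->2):
Peg 0: [2]
Peg 1: [4]
Peg 2: [3, 1]

After move 2 (2->0):
Peg 0: [2, 1]
Peg 1: [4]
Peg 2: [3]

After move 3 (0->1):
Peg 0: [2]
Peg 1: [4, 1]
Peg 2: [3]

After move 4 (0->2):
Peg 0: []
Peg 1: [4, 1]
Peg 2: [3, 2]

After move 5 (2->0):
Peg 0: [2]
Peg 1: [4, 1]
Peg 2: [3]

After move 6 (1->2):
Peg 0: [2]
Peg 1: [4]
Peg 2: [3, 1]

After move 7 (2->1):
Peg 0: [2]
Peg 1: [4, 1]
Peg 2: [3]

After move 8 (0->2):
Peg 0: []
Peg 1: [4, 1]
Peg 2: [3, 2]

After move 9 (1->2):
Peg 0: []
Peg 1: [4]
Peg 2: [3, 2, 1]

Answer: Peg 0: []
Peg 1: [4]
Peg 2: [3, 2, 1]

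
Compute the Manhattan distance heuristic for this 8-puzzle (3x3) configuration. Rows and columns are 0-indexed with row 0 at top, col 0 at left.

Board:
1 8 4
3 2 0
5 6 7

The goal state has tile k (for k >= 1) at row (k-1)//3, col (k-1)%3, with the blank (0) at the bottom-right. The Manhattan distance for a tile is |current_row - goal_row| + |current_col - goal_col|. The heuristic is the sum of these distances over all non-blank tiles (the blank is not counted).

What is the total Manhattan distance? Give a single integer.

Tile 1: at (0,0), goal (0,0), distance |0-0|+|0-0| = 0
Tile 8: at (0,1), goal (2,1), distance |0-2|+|1-1| = 2
Tile 4: at (0,2), goal (1,0), distance |0-1|+|2-0| = 3
Tile 3: at (1,0), goal (0,2), distance |1-0|+|0-2| = 3
Tile 2: at (1,1), goal (0,1), distance |1-0|+|1-1| = 1
Tile 5: at (2,0), goal (1,1), distance |2-1|+|0-1| = 2
Tile 6: at (2,1), goal (1,2), distance |2-1|+|1-2| = 2
Tile 7: at (2,2), goal (2,0), distance |2-2|+|2-0| = 2
Sum: 0 + 2 + 3 + 3 + 1 + 2 + 2 + 2 = 15

Answer: 15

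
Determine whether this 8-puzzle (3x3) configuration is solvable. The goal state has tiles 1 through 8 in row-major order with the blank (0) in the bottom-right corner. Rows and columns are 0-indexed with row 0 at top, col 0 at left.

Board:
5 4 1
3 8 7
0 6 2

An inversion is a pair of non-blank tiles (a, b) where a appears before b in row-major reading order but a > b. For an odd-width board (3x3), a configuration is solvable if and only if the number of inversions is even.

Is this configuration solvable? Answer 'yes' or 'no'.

Answer: yes

Derivation:
Inversions (pairs i<j in row-major order where tile[i] > tile[j] > 0): 14
14 is even, so the puzzle is solvable.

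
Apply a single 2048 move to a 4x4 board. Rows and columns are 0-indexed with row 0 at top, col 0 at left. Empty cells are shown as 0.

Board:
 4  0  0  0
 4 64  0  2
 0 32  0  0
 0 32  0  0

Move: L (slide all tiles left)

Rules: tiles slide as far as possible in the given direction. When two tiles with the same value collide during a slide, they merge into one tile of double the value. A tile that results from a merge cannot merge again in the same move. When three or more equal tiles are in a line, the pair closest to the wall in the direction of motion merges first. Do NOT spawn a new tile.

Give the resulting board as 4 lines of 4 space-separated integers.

Slide left:
row 0: [4, 0, 0, 0] -> [4, 0, 0, 0]
row 1: [4, 64, 0, 2] -> [4, 64, 2, 0]
row 2: [0, 32, 0, 0] -> [32, 0, 0, 0]
row 3: [0, 32, 0, 0] -> [32, 0, 0, 0]

Answer:  4  0  0  0
 4 64  2  0
32  0  0  0
32  0  0  0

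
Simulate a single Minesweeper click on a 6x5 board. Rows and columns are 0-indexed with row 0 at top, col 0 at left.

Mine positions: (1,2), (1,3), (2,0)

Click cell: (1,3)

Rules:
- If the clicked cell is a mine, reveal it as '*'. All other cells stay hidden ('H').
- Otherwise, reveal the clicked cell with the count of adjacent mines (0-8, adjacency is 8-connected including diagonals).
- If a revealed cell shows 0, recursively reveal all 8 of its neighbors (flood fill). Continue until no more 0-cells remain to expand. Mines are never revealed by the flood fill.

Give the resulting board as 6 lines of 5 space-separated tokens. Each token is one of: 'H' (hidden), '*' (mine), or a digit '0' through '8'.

H H H H H
H H H * H
H H H H H
H H H H H
H H H H H
H H H H H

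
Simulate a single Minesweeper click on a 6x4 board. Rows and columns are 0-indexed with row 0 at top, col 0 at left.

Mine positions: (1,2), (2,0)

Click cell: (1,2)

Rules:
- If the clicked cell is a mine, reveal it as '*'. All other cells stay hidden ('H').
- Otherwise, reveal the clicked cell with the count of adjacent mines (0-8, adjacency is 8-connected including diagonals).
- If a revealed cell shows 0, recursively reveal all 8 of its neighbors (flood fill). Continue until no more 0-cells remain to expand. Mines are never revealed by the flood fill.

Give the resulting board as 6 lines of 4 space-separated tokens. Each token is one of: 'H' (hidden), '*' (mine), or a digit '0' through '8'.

H H H H
H H * H
H H H H
H H H H
H H H H
H H H H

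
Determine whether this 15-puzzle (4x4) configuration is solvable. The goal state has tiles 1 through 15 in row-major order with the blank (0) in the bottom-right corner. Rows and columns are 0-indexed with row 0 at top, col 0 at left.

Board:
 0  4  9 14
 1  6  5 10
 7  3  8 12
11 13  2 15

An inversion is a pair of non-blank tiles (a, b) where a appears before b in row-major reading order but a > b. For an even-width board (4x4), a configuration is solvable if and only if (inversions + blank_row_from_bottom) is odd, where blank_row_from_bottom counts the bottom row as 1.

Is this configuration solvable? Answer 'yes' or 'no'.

Answer: no

Derivation:
Inversions: 38
Blank is in row 0 (0-indexed from top), which is row 4 counting from the bottom (bottom = 1).
38 + 4 = 42, which is even, so the puzzle is not solvable.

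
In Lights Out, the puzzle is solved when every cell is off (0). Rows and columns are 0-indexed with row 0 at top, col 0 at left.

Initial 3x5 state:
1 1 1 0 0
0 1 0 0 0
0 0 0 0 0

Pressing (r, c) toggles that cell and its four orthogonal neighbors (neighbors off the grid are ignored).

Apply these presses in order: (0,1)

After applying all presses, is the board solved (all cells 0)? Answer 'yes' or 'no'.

Answer: yes

Derivation:
After press 1 at (0,1):
0 0 0 0 0
0 0 0 0 0
0 0 0 0 0

Lights still on: 0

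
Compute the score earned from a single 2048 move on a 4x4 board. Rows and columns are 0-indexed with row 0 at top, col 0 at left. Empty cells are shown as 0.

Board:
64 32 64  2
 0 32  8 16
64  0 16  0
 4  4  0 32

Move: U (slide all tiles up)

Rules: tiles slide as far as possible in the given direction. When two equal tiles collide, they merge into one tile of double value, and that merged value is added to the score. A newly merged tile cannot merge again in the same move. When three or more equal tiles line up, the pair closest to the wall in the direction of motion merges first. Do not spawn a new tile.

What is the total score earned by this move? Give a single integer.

Answer: 192

Derivation:
Slide up:
col 0: [64, 0, 64, 4] -> [128, 4, 0, 0]  score +128 (running 128)
col 1: [32, 32, 0, 4] -> [64, 4, 0, 0]  score +64 (running 192)
col 2: [64, 8, 16, 0] -> [64, 8, 16, 0]  score +0 (running 192)
col 3: [2, 16, 0, 32] -> [2, 16, 32, 0]  score +0 (running 192)
Board after move:
128  64  64   2
  4   4   8  16
  0   0  16  32
  0   0   0   0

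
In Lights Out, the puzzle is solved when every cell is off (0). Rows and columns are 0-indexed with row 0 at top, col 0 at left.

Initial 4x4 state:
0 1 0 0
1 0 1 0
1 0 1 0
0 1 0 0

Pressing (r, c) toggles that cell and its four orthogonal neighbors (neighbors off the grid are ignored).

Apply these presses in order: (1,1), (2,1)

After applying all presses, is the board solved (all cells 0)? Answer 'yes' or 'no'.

Answer: yes

Derivation:
After press 1 at (1,1):
0 0 0 0
0 1 0 0
1 1 1 0
0 1 0 0

After press 2 at (2,1):
0 0 0 0
0 0 0 0
0 0 0 0
0 0 0 0

Lights still on: 0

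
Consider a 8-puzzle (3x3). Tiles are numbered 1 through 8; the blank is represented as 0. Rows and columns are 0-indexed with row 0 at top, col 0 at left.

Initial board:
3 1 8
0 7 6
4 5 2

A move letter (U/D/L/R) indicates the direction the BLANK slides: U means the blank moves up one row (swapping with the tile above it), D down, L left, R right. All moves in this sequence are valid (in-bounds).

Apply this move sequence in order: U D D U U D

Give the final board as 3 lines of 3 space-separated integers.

After move 1 (U):
0 1 8
3 7 6
4 5 2

After move 2 (D):
3 1 8
0 7 6
4 5 2

After move 3 (D):
3 1 8
4 7 6
0 5 2

After move 4 (U):
3 1 8
0 7 6
4 5 2

After move 5 (U):
0 1 8
3 7 6
4 5 2

After move 6 (D):
3 1 8
0 7 6
4 5 2

Answer: 3 1 8
0 7 6
4 5 2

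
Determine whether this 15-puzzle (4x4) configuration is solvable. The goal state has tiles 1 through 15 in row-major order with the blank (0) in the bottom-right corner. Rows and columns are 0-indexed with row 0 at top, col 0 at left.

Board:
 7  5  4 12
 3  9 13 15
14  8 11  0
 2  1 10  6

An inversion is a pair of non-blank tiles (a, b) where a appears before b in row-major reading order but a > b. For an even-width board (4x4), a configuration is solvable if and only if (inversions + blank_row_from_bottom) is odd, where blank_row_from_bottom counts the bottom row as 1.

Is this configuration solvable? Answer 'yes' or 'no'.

Inversions: 55
Blank is in row 2 (0-indexed from top), which is row 2 counting from the bottom (bottom = 1).
55 + 2 = 57, which is odd, so the puzzle is solvable.

Answer: yes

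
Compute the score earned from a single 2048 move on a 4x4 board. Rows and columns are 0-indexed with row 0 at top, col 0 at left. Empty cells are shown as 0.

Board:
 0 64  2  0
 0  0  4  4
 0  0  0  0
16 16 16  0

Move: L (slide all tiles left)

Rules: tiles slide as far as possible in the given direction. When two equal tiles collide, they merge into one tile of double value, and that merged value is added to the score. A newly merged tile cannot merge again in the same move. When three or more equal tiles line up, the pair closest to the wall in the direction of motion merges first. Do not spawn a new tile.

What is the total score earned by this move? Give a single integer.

Answer: 40

Derivation:
Slide left:
row 0: [0, 64, 2, 0] -> [64, 2, 0, 0]  score +0 (running 0)
row 1: [0, 0, 4, 4] -> [8, 0, 0, 0]  score +8 (running 8)
row 2: [0, 0, 0, 0] -> [0, 0, 0, 0]  score +0 (running 8)
row 3: [16, 16, 16, 0] -> [32, 16, 0, 0]  score +32 (running 40)
Board after move:
64  2  0  0
 8  0  0  0
 0  0  0  0
32 16  0  0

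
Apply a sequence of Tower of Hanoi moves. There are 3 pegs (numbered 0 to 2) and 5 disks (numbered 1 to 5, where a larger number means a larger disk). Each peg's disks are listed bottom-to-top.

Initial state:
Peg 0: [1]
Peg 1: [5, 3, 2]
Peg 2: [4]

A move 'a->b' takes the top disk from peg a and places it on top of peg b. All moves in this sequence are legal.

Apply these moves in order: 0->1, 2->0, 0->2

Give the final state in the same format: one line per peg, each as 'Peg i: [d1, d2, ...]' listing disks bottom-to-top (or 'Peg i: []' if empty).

After move 1 (0->1):
Peg 0: []
Peg 1: [5, 3, 2, 1]
Peg 2: [4]

After move 2 (2->0):
Peg 0: [4]
Peg 1: [5, 3, 2, 1]
Peg 2: []

After move 3 (0->2):
Peg 0: []
Peg 1: [5, 3, 2, 1]
Peg 2: [4]

Answer: Peg 0: []
Peg 1: [5, 3, 2, 1]
Peg 2: [4]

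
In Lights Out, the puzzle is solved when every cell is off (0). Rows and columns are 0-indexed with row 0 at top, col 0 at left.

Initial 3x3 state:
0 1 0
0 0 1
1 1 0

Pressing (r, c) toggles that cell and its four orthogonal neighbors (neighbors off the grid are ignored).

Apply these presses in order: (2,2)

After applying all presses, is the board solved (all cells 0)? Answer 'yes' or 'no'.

Answer: no

Derivation:
After press 1 at (2,2):
0 1 0
0 0 0
1 0 1

Lights still on: 3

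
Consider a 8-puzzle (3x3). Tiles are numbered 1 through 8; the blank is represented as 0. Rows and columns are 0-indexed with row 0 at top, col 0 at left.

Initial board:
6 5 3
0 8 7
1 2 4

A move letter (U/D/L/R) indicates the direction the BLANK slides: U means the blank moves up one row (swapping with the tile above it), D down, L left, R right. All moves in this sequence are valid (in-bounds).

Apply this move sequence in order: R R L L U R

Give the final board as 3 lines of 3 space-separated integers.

After move 1 (R):
6 5 3
8 0 7
1 2 4

After move 2 (R):
6 5 3
8 7 0
1 2 4

After move 3 (L):
6 5 3
8 0 7
1 2 4

After move 4 (L):
6 5 3
0 8 7
1 2 4

After move 5 (U):
0 5 3
6 8 7
1 2 4

After move 6 (R):
5 0 3
6 8 7
1 2 4

Answer: 5 0 3
6 8 7
1 2 4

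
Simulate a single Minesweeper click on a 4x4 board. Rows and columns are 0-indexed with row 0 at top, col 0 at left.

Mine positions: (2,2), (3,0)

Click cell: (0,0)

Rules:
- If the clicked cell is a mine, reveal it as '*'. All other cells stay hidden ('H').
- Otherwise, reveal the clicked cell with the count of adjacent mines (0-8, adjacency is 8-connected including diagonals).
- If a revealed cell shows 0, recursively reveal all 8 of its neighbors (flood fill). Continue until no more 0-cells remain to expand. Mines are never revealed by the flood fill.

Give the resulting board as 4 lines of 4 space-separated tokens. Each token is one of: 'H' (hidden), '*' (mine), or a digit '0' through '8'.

0 0 0 0
0 1 1 1
1 2 H H
H H H H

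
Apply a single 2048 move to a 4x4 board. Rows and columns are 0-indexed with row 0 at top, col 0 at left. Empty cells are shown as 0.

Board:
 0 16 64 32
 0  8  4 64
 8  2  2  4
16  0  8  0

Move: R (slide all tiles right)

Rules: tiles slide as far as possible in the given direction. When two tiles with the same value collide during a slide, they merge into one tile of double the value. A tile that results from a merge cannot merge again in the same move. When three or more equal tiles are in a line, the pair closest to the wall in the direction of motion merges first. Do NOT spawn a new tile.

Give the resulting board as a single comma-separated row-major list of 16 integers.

Slide right:
row 0: [0, 16, 64, 32] -> [0, 16, 64, 32]
row 1: [0, 8, 4, 64] -> [0, 8, 4, 64]
row 2: [8, 2, 2, 4] -> [0, 8, 4, 4]
row 3: [16, 0, 8, 0] -> [0, 0, 16, 8]

Answer: 0, 16, 64, 32, 0, 8, 4, 64, 0, 8, 4, 4, 0, 0, 16, 8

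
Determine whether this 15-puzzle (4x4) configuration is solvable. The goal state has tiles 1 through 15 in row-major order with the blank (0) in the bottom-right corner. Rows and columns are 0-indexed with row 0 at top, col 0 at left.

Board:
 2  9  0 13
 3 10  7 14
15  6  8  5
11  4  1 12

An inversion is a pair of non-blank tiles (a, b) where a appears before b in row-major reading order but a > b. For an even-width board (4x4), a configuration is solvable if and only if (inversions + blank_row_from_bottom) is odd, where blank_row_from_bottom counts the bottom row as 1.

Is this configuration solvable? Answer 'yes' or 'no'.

Inversions: 54
Blank is in row 0 (0-indexed from top), which is row 4 counting from the bottom (bottom = 1).
54 + 4 = 58, which is even, so the puzzle is not solvable.

Answer: no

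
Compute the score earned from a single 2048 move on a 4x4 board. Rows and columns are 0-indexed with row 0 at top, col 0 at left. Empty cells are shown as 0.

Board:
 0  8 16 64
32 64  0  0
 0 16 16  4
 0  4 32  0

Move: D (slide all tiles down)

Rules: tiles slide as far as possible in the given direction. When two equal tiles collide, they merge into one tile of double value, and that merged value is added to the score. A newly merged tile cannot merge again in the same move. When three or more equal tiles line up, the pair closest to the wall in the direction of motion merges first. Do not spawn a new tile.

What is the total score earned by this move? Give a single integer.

Answer: 32

Derivation:
Slide down:
col 0: [0, 32, 0, 0] -> [0, 0, 0, 32]  score +0 (running 0)
col 1: [8, 64, 16, 4] -> [8, 64, 16, 4]  score +0 (running 0)
col 2: [16, 0, 16, 32] -> [0, 0, 32, 32]  score +32 (running 32)
col 3: [64, 0, 4, 0] -> [0, 0, 64, 4]  score +0 (running 32)
Board after move:
 0  8  0  0
 0 64  0  0
 0 16 32 64
32  4 32  4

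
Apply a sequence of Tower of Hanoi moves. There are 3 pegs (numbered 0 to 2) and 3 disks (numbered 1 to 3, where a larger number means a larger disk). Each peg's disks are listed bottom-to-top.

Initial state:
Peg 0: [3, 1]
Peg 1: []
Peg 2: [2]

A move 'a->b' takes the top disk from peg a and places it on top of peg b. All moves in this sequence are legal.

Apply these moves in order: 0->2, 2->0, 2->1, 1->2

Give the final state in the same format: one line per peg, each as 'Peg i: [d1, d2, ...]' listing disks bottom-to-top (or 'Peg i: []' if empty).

After move 1 (0->2):
Peg 0: [3]
Peg 1: []
Peg 2: [2, 1]

After move 2 (2->0):
Peg 0: [3, 1]
Peg 1: []
Peg 2: [2]

After move 3 (2->1):
Peg 0: [3, 1]
Peg 1: [2]
Peg 2: []

After move 4 (1->2):
Peg 0: [3, 1]
Peg 1: []
Peg 2: [2]

Answer: Peg 0: [3, 1]
Peg 1: []
Peg 2: [2]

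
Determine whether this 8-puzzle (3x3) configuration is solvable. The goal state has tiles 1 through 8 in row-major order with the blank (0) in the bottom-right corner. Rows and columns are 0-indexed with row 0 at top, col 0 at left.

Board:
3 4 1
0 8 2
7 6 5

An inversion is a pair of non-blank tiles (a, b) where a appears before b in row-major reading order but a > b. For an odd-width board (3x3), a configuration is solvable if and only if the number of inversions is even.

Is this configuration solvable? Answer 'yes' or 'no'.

Answer: no

Derivation:
Inversions (pairs i<j in row-major order where tile[i] > tile[j] > 0): 11
11 is odd, so the puzzle is not solvable.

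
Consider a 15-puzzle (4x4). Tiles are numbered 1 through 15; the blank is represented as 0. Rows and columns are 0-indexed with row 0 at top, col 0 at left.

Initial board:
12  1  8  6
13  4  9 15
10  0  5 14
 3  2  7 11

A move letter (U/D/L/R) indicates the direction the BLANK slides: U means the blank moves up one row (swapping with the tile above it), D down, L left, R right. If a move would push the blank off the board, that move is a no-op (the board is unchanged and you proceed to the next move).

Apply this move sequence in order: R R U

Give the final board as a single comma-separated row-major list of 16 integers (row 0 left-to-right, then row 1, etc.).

After move 1 (R):
12  1  8  6
13  4  9 15
10  5  0 14
 3  2  7 11

After move 2 (R):
12  1  8  6
13  4  9 15
10  5 14  0
 3  2  7 11

After move 3 (U):
12  1  8  6
13  4  9  0
10  5 14 15
 3  2  7 11

Answer: 12, 1, 8, 6, 13, 4, 9, 0, 10, 5, 14, 15, 3, 2, 7, 11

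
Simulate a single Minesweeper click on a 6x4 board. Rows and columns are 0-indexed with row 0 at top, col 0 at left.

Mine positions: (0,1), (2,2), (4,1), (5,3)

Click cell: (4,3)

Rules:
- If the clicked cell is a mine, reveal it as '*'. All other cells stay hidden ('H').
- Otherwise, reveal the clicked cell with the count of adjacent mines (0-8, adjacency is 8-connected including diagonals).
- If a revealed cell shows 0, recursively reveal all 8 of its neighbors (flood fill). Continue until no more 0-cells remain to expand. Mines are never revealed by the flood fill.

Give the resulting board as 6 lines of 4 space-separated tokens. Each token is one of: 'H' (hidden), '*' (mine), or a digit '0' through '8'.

H H H H
H H H H
H H H H
H H H H
H H H 1
H H H H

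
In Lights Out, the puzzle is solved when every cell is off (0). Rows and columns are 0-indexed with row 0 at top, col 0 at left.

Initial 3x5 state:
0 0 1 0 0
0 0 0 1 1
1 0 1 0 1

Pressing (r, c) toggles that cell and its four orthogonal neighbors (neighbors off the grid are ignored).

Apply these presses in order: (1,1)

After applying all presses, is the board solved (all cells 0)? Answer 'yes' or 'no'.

Answer: no

Derivation:
After press 1 at (1,1):
0 1 1 0 0
1 1 1 1 1
1 1 1 0 1

Lights still on: 11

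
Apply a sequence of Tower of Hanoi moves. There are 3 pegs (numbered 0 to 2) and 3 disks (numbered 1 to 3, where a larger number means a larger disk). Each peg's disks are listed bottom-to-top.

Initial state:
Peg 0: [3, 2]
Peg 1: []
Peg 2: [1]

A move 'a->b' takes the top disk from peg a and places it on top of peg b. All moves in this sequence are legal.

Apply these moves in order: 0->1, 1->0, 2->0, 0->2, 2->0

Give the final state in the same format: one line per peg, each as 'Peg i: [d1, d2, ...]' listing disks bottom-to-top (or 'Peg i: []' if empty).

After move 1 (0->1):
Peg 0: [3]
Peg 1: [2]
Peg 2: [1]

After move 2 (1->0):
Peg 0: [3, 2]
Peg 1: []
Peg 2: [1]

After move 3 (2->0):
Peg 0: [3, 2, 1]
Peg 1: []
Peg 2: []

After move 4 (0->2):
Peg 0: [3, 2]
Peg 1: []
Peg 2: [1]

After move 5 (2->0):
Peg 0: [3, 2, 1]
Peg 1: []
Peg 2: []

Answer: Peg 0: [3, 2, 1]
Peg 1: []
Peg 2: []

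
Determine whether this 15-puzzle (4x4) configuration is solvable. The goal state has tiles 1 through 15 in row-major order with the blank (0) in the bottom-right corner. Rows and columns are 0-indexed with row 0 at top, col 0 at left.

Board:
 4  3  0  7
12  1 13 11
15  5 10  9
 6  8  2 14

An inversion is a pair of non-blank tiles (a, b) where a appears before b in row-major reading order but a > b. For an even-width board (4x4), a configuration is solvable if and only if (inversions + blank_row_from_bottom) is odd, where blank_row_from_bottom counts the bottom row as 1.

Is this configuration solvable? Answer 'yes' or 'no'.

Answer: yes

Derivation:
Inversions: 47
Blank is in row 0 (0-indexed from top), which is row 4 counting from the bottom (bottom = 1).
47 + 4 = 51, which is odd, so the puzzle is solvable.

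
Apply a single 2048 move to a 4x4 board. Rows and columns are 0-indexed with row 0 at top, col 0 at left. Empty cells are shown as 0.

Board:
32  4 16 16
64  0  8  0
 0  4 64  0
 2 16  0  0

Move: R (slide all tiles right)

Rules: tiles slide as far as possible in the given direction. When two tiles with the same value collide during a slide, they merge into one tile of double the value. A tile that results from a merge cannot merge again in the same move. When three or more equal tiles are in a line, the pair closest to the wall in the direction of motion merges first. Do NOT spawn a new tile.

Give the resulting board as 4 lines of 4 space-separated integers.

Slide right:
row 0: [32, 4, 16, 16] -> [0, 32, 4, 32]
row 1: [64, 0, 8, 0] -> [0, 0, 64, 8]
row 2: [0, 4, 64, 0] -> [0, 0, 4, 64]
row 3: [2, 16, 0, 0] -> [0, 0, 2, 16]

Answer:  0 32  4 32
 0  0 64  8
 0  0  4 64
 0  0  2 16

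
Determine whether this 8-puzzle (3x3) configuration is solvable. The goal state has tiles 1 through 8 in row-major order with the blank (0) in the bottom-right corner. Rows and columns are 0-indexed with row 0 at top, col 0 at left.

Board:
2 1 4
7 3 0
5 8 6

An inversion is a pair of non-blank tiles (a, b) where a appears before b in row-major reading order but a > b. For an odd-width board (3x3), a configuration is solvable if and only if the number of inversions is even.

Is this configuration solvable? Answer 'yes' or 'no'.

Answer: yes

Derivation:
Inversions (pairs i<j in row-major order where tile[i] > tile[j] > 0): 6
6 is even, so the puzzle is solvable.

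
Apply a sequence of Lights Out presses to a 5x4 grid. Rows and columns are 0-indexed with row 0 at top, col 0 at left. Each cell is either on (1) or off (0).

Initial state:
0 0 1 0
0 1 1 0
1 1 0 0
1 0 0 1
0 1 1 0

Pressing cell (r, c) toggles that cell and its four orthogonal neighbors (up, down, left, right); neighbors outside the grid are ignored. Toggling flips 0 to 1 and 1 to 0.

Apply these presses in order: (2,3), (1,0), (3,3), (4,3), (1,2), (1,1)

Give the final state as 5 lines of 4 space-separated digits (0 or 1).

Answer: 1 1 0 0
0 0 1 0
0 0 0 0
1 0 1 0
0 1 0 0

Derivation:
After press 1 at (2,3):
0 0 1 0
0 1 1 1
1 1 1 1
1 0 0 0
0 1 1 0

After press 2 at (1,0):
1 0 1 0
1 0 1 1
0 1 1 1
1 0 0 0
0 1 1 0

After press 3 at (3,3):
1 0 1 0
1 0 1 1
0 1 1 0
1 0 1 1
0 1 1 1

After press 4 at (4,3):
1 0 1 0
1 0 1 1
0 1 1 0
1 0 1 0
0 1 0 0

After press 5 at (1,2):
1 0 0 0
1 1 0 0
0 1 0 0
1 0 1 0
0 1 0 0

After press 6 at (1,1):
1 1 0 0
0 0 1 0
0 0 0 0
1 0 1 0
0 1 0 0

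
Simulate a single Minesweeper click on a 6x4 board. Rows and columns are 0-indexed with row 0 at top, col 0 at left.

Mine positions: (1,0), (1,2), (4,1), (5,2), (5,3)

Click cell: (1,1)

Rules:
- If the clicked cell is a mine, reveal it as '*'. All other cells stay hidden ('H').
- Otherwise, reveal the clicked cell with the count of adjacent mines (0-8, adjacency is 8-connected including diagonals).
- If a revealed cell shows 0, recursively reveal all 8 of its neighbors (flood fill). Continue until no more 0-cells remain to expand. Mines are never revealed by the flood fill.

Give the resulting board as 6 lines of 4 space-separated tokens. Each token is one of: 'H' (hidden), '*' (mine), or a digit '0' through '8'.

H H H H
H 2 H H
H H H H
H H H H
H H H H
H H H H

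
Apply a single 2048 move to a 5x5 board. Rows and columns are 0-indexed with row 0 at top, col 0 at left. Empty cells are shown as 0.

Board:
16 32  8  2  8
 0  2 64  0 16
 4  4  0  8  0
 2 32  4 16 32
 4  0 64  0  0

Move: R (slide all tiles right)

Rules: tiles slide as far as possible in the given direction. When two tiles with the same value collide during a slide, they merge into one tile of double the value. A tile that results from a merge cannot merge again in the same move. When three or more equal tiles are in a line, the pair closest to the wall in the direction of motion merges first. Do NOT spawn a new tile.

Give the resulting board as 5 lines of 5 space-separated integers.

Slide right:
row 0: [16, 32, 8, 2, 8] -> [16, 32, 8, 2, 8]
row 1: [0, 2, 64, 0, 16] -> [0, 0, 2, 64, 16]
row 2: [4, 4, 0, 8, 0] -> [0, 0, 0, 8, 8]
row 3: [2, 32, 4, 16, 32] -> [2, 32, 4, 16, 32]
row 4: [4, 0, 64, 0, 0] -> [0, 0, 0, 4, 64]

Answer: 16 32  8  2  8
 0  0  2 64 16
 0  0  0  8  8
 2 32  4 16 32
 0  0  0  4 64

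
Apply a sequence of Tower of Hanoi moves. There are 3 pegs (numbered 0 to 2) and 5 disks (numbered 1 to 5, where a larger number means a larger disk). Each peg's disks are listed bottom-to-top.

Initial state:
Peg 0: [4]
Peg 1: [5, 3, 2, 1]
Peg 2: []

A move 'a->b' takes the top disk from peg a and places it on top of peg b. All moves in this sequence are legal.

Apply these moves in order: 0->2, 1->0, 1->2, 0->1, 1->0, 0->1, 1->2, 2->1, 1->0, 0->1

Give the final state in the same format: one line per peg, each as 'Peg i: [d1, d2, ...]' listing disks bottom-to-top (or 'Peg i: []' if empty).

Answer: Peg 0: []
Peg 1: [5, 3, 1]
Peg 2: [4, 2]

Derivation:
After move 1 (0->2):
Peg 0: []
Peg 1: [5, 3, 2, 1]
Peg 2: [4]

After move 2 (1->0):
Peg 0: [1]
Peg 1: [5, 3, 2]
Peg 2: [4]

After move 3 (1->2):
Peg 0: [1]
Peg 1: [5, 3]
Peg 2: [4, 2]

After move 4 (0->1):
Peg 0: []
Peg 1: [5, 3, 1]
Peg 2: [4, 2]

After move 5 (1->0):
Peg 0: [1]
Peg 1: [5, 3]
Peg 2: [4, 2]

After move 6 (0->1):
Peg 0: []
Peg 1: [5, 3, 1]
Peg 2: [4, 2]

After move 7 (1->2):
Peg 0: []
Peg 1: [5, 3]
Peg 2: [4, 2, 1]

After move 8 (2->1):
Peg 0: []
Peg 1: [5, 3, 1]
Peg 2: [4, 2]

After move 9 (1->0):
Peg 0: [1]
Peg 1: [5, 3]
Peg 2: [4, 2]

After move 10 (0->1):
Peg 0: []
Peg 1: [5, 3, 1]
Peg 2: [4, 2]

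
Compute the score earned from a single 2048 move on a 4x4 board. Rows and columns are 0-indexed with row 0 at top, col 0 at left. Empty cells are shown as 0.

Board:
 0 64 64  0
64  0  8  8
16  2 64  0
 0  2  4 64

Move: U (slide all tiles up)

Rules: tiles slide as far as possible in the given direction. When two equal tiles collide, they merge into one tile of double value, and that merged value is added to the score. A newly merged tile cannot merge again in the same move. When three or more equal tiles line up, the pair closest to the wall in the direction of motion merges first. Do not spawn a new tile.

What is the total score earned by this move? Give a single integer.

Slide up:
col 0: [0, 64, 16, 0] -> [64, 16, 0, 0]  score +0 (running 0)
col 1: [64, 0, 2, 2] -> [64, 4, 0, 0]  score +4 (running 4)
col 2: [64, 8, 64, 4] -> [64, 8, 64, 4]  score +0 (running 4)
col 3: [0, 8, 0, 64] -> [8, 64, 0, 0]  score +0 (running 4)
Board after move:
64 64 64  8
16  4  8 64
 0  0 64  0
 0  0  4  0

Answer: 4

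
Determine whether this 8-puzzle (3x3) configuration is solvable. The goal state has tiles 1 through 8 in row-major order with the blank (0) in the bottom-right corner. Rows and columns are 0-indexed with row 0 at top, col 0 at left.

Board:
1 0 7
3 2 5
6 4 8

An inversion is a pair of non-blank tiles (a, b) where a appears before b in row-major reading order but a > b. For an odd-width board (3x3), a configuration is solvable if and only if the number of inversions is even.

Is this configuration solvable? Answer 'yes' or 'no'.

Answer: yes

Derivation:
Inversions (pairs i<j in row-major order where tile[i] > tile[j] > 0): 8
8 is even, so the puzzle is solvable.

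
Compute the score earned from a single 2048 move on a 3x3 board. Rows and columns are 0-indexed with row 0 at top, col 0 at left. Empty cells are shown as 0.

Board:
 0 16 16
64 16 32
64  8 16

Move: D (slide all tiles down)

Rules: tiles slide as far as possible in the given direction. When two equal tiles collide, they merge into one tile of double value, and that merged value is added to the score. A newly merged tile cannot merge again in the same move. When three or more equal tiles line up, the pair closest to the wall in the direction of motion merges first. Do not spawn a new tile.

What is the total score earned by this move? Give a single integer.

Slide down:
col 0: [0, 64, 64] -> [0, 0, 128]  score +128 (running 128)
col 1: [16, 16, 8] -> [0, 32, 8]  score +32 (running 160)
col 2: [16, 32, 16] -> [16, 32, 16]  score +0 (running 160)
Board after move:
  0   0  16
  0  32  32
128   8  16

Answer: 160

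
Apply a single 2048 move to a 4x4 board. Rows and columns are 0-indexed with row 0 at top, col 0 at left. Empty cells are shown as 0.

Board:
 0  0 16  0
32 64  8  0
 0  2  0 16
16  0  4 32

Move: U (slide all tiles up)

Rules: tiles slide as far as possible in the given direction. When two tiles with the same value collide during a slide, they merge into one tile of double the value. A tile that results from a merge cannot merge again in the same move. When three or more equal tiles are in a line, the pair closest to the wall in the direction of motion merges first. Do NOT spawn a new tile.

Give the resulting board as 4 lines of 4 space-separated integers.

Answer: 32 64 16 16
16  2  8 32
 0  0  4  0
 0  0  0  0

Derivation:
Slide up:
col 0: [0, 32, 0, 16] -> [32, 16, 0, 0]
col 1: [0, 64, 2, 0] -> [64, 2, 0, 0]
col 2: [16, 8, 0, 4] -> [16, 8, 4, 0]
col 3: [0, 0, 16, 32] -> [16, 32, 0, 0]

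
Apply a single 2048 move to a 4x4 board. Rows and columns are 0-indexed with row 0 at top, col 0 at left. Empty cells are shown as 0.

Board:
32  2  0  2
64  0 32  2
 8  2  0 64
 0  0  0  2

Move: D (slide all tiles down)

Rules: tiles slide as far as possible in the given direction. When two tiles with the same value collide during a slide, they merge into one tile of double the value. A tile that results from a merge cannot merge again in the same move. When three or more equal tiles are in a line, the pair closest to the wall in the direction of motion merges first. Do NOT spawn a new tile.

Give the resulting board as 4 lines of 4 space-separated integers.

Answer:  0  0  0  0
32  0  0  4
64  0  0 64
 8  4 32  2

Derivation:
Slide down:
col 0: [32, 64, 8, 0] -> [0, 32, 64, 8]
col 1: [2, 0, 2, 0] -> [0, 0, 0, 4]
col 2: [0, 32, 0, 0] -> [0, 0, 0, 32]
col 3: [2, 2, 64, 2] -> [0, 4, 64, 2]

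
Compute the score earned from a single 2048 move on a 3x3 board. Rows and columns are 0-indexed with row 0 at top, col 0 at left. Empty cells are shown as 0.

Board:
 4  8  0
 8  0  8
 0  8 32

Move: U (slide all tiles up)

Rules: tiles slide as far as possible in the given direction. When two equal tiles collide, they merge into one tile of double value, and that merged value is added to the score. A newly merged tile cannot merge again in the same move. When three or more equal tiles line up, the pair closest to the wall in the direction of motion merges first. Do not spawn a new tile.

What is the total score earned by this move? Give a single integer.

Answer: 16

Derivation:
Slide up:
col 0: [4, 8, 0] -> [4, 8, 0]  score +0 (running 0)
col 1: [8, 0, 8] -> [16, 0, 0]  score +16 (running 16)
col 2: [0, 8, 32] -> [8, 32, 0]  score +0 (running 16)
Board after move:
 4 16  8
 8  0 32
 0  0  0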